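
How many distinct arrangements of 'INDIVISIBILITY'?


Letters: 14, freq: {'I': 6, 'N': 1, 'D': 1, 'V': 1, 'S': 1, 'B': 1, 'L': 1, 'T': 1, 'Y': 1}
14!/(6!×1!×1!×1!×1!×1!×1!×1!×1!) = 87178291200/720 = 121080960

121080960


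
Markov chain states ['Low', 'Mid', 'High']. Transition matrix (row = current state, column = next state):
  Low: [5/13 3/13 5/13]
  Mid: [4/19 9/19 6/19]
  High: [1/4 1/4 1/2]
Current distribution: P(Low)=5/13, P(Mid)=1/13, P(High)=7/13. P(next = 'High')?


P(next=High) = Σᵢ P(now=i)×P(i→High)
= 5/13×5/13 + 1/13×6/19 + 7/13×1/2
= 25/169 + 6/247 + 7/26 = 2835/6422

P = 2835/6422 ≈ 0.4415


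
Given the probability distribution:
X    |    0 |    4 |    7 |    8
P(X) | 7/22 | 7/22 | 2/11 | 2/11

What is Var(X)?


E[X] = 4
E[X²] = 282/11
Var(X) = E[X²] - (E[X])² = 282/11 - 16 = 106/11

Var(X) = 106/11 ≈ 9.6364


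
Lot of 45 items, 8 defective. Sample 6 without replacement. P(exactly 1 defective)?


Hypergeometric: C(8,1)×C(37,5)/C(45,6)
= 8×435897/8145060 = 3774/8815

P(X=1) = 3774/8815 ≈ 42.81%


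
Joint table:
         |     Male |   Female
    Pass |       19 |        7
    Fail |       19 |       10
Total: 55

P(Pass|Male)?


P(Pass|Male) = 19/(19+19) = 19/38 = 1/2

P = 1/2 ≈ 50.00%


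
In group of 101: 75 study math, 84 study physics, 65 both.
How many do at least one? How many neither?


|A∪B| = 75+84-65 = 94
Neither = 101-94 = 7

At least one: 94; Neither: 7


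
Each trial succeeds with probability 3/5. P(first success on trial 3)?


Geometric: P(X=3) = (1-p)^(k-1)×p = (2/5)^2×3/5 = 12/125

P(X=3) = 12/125 ≈ 9.60%


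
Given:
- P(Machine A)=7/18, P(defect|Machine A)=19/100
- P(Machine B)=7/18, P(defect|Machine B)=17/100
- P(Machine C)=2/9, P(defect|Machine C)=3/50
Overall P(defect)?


P(B) = Σ P(B|Aᵢ)×P(Aᵢ)
  19/100×7/18 = 133/1800
  17/100×7/18 = 119/1800
  3/50×2/9 = 1/75
Sum = 23/150

P(defect) = 23/150 ≈ 15.33%


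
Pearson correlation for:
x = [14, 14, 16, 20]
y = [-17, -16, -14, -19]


n=4, Σx=64, Σy=-66, Σxy=-1066, Σx²=1048, Σy²=1102
r = (4×(-1066) - 64×(-66))/√((4×1048 - 64²)(4×1102 - (-66)²))
= -40/√(96×52) = -40/√4992 ≈ -40/70.6541 ≈ -0.5661

r ≈ -0.5661


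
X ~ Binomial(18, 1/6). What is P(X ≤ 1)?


P(X ≤ 1) = Σ P(X=i) for i=0..1
P(X=0) = 3814697265625/101559956668416
P(X=1) = 762939453125/5642219814912
Sum = 17547607421875/101559956668416

P(X ≤ 1) = 17547607421875/101559956668416 ≈ 17.28%


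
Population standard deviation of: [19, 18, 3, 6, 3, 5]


Mean = 54/6 = 9
  (19-9)²=100
  (18-9)²=81
  (3-9)²=36
  (6-9)²=9
  (3-9)²=36
  (5-9)²=16
Σ(x-μ)² = 278
σ² = 278/6 = 139/3

σ = √(139/3) ≈ 6.8069


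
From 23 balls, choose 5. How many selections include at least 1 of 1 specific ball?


Complement: C(23,5) - C(22,5) = 33649 - 26334 = 7315

7315


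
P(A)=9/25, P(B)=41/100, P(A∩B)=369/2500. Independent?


P(A)×P(B) = 369/2500
P(A∩B) = 369/2500
Equal ✓ → Independent

Yes, independent


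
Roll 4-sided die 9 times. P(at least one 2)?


P(no 2)^9 = (3/4)^9 = 19683/262144
P(≥1) = 1 - 19683/262144 = 242461/262144

P = 242461/262144 ≈ 92.49%


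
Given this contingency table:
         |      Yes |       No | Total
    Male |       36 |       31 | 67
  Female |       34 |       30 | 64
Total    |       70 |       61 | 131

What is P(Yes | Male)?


P(Yes | Male) = 36/(36+31) = 36/67

P(Yes|Male) = 36/67 ≈ 53.73%


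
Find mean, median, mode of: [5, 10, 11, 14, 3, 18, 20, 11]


Sorted: [3, 5, 10, 11, 11, 14, 18, 20]
Mean = 92/8 = 23/2
Median = 11
Freq: {5: 1, 10: 1, 11: 2, 14: 1, 3: 1, 18: 1, 20: 1}
Mode: [11]

Mean=23/2, Median=11, Mode=11


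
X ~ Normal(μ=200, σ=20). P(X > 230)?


z = (230-200)/20 = 1.5
P(X > 230) = 1 - P(Z ≤ 1.5) = 1 - 0.9332 = 0.0668

P(X > 230) ≈ 0.0668


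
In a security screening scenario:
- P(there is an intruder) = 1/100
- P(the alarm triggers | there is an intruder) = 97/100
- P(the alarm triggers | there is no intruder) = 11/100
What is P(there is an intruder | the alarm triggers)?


Using Bayes' theorem:
P(A|B) = P(B|A)·P(A) / P(B)

P(the alarm triggers) = 97/100 × 1/100 + 11/100 × 99/100
= 97/10000 + 1089/10000 = 593/5000

P(there is an intruder|the alarm triggers) = (97/10000) / (593/5000) = 97/1186

P(there is an intruder|the alarm triggers) = 97/1186 ≈ 8.18%


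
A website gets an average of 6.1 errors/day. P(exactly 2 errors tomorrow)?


Poisson(λ=6.1): P(X=2) = e^(-λ)×λ^k/k!
= e^(-6.1) × 6.1^2 / 2!
≈ 0.002242867719 × 37.21 / 2 ≈ 0.041729

P(X=2) ≈ 0.041729 ≈ 4.17%


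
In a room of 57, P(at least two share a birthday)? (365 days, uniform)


P(all different) = Π(365-i)/365 for i=0..56
= 0.009878
P(match) = 1 - 0.009878 = 0.990122

P ≈ 0.9901 ≈ 99.01%


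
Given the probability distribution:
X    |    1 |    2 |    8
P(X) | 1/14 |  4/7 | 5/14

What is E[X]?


E[X] = Σ x·P(X=x)
= (1)×(1/14) + (2)×(4/7) + (8)×(5/14)
= 57/14

E[X] = 57/14


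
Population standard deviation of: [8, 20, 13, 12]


Mean = 53/4
  (8-53/4)²=441/16
  (20-53/4)²=729/16
  (13-53/4)²=1/16
  (12-53/4)²=25/16
Σ(x-μ)² = 299/4
σ² = (299/4)/4 = 299/16

σ = √(299/16) ≈ 4.3229


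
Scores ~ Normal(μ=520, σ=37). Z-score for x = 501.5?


z = (x - μ)/σ = (501.5 - 520)/37 = -0.5

z = -0.5


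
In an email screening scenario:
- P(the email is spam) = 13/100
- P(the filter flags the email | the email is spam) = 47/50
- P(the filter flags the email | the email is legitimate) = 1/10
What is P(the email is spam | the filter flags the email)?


Using Bayes' theorem:
P(A|B) = P(B|A)·P(A) / P(B)

P(the filter flags the email) = 47/50 × 13/100 + 1/10 × 87/100
= 611/5000 + 87/1000 = 523/2500

P(the email is spam|the filter flags the email) = (611/5000) / (523/2500) = 611/1046

P(the email is spam|the filter flags the email) = 611/1046 ≈ 58.41%


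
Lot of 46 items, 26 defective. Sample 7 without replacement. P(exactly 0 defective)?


Hypergeometric: C(26,0)×C(20,7)/C(46,7)
= 1×77520/53524680 = 646/446039

P(X=0) = 646/446039 ≈ 0.14%


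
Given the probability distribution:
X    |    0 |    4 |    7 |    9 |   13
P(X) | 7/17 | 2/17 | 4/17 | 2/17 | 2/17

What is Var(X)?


E[X] = 80/17
E[X²] = 728/17
Var(X) = E[X²] - (E[X])² = 728/17 - 6400/289 = 5976/289

Var(X) = 5976/289 ≈ 20.6782


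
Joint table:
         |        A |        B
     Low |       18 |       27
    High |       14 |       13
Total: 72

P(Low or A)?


P(Low∨A) = P(Low) + P(A) - P(Low∧A)
= (45 + 32 - 18)/72 = 59/72

P = 59/72 ≈ 81.94%


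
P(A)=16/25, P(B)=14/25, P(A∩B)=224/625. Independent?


P(A)×P(B) = 224/625
P(A∩B) = 224/625
Equal ✓ → Independent

Yes, independent


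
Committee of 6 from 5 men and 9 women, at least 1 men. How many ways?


Count by #men:
  1M,5W: C(5,1)×C(9,5)=630
  2M,4W: C(5,2)×C(9,4)=1260
  3M,3W: C(5,3)×C(9,3)=840
  4M,2W: C(5,4)×C(9,2)=180
  5M,1W: C(5,5)×C(9,1)=9
Total = 2919

2919


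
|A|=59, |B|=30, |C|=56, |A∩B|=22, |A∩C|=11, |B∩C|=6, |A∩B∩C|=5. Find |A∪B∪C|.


|A∪B∪C| = 59+30+56-22-11-6+5 = 111

|A∪B∪C| = 111


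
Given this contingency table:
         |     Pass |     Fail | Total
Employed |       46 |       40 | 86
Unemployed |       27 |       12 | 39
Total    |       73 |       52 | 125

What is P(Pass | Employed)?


P(Pass | Employed) = 46/(46+40) = 46/86 = 23/43

P(Pass|Employed) = 23/43 ≈ 53.49%


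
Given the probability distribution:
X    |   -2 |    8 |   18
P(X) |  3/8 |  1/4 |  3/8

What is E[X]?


E[X] = Σ x·P(X=x)
= (-2)×(3/8) + (8)×(1/4) + (18)×(3/8)
= 8

E[X] = 8


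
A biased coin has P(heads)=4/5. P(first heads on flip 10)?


Geometric: P(X=10) = (1-p)^(k-1)×p = (1/5)^9×4/5 = 4/9765625

P(X=10) = 4/9765625 ≈ 0.00%


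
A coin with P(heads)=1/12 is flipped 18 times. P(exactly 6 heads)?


Binomial: P(X=6) = C(18,6)×p^6×(1-p)^12
= 18564 × 1/2985984 × 3138428376721/8916100448256 = 4855148698787387/2218611106740436992

P(X=6) = 4855148698787387/2218611106740436992 ≈ 0.22%


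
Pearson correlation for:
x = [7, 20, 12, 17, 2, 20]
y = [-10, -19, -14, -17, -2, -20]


n=6, Σx=78, Σy=-82, Σxy=-1311, Σx²=1286, Σy²=1350
r = (6×(-1311) - 78×(-82))/√((6×1286 - 78²)(6×1350 - (-82)²))
= -1470/√(1632×1376) = -1470/√2245632 ≈ -1470/1498.5433 ≈ -0.9810

r ≈ -0.9810


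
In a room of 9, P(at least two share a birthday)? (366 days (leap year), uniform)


P(all different) = Π(366-i)/366 for i=0..8
= 0.905624
P(match) = 1 - 0.905624 = 0.094376

P ≈ 0.0944 ≈ 9.44%


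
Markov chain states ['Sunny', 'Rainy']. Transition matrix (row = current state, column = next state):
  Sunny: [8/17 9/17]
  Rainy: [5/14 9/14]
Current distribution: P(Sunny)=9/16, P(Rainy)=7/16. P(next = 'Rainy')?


P(next=Rainy) = Σᵢ P(now=i)×P(i→Rainy)
= 9/16×9/17 + 7/16×9/14
= 81/272 + 9/32 = 315/544

P = 315/544 ≈ 0.5790


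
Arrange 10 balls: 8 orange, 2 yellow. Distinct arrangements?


10!/(8!×2!) = 45

45


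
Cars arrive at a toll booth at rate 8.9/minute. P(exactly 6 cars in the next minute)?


Poisson(λ=8.9): P(X=6) = e^(-λ)×λ^k/k!
= e^(-8.9) × 8.9^6 / 6!
≈ 0.0001363889265 × 496981.290961 / 720 ≈ 0.094143

P(X=6) ≈ 0.094143 ≈ 9.41%


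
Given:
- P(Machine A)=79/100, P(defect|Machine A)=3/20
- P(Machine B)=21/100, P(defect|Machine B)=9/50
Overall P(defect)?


P(B) = Σ P(B|Aᵢ)×P(Aᵢ)
  3/20×79/100 = 237/2000
  9/50×21/100 = 189/5000
Sum = 1563/10000

P(defect) = 1563/10000 ≈ 15.63%


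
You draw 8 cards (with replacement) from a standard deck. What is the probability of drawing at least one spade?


P(not a spade) = 39/52 = 3/4
P(none in 8 draws) = (3/4)^8 = 6561/65536
P(≥1 spade) = 1 - 6561/65536 = 58975/65536

P = 58975/65536 ≈ 89.99%


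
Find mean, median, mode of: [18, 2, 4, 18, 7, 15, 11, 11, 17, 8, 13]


Sorted: [2, 4, 7, 8, 11, 11, 13, 15, 17, 18, 18]
Mean = 124/11
Median = 11
Freq: {18: 2, 2: 1, 4: 1, 7: 1, 15: 1, 11: 2, 17: 1, 8: 1, 13: 1}
Mode: [11, 18]

Mean=124/11, Median=11, Mode=[11, 18]


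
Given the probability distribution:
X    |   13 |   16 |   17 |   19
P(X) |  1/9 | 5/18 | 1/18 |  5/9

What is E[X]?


E[X] = Σ x·P(X=x)
= (13)×(1/9) + (16)×(5/18) + (17)×(1/18) + (19)×(5/9)
= 313/18

E[X] = 313/18


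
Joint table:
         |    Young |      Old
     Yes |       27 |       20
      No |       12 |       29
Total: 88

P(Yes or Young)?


P(Yes∨Young) = P(Yes) + P(Young) - P(Yes∧Young)
= (47 + 39 - 27)/88 = 59/88

P = 59/88 ≈ 67.05%


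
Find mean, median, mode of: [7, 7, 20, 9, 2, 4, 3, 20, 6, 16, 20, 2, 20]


Sorted: [2, 2, 3, 4, 6, 7, 7, 9, 16, 20, 20, 20, 20]
Mean = 136/13
Median = 7
Freq: {7: 2, 20: 4, 9: 1, 2: 2, 4: 1, 3: 1, 6: 1, 16: 1}
Mode: [20]

Mean=136/13, Median=7, Mode=20


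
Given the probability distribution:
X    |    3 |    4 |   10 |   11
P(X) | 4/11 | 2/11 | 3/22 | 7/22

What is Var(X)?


E[X] = 147/22
E[X²] = 1283/22
Var(X) = E[X²] - (E[X])² = 1283/22 - 21609/484 = 6617/484

Var(X) = 6617/484 ≈ 13.6715


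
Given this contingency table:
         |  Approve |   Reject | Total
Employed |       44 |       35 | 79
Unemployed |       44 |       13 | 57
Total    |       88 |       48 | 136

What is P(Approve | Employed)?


P(Approve | Employed) = 44/(44+35) = 44/79

P(Approve|Employed) = 44/79 ≈ 55.70%


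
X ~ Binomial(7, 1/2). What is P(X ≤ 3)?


P(X ≤ 3) = Σ P(X=i) for i=0..3
P(X=0) = 1/128
P(X=1) = 7/128
P(X=2) = 21/128
P(X=3) = 35/128
Sum = 1/2

P(X ≤ 3) = 1/2 ≈ 50.00%


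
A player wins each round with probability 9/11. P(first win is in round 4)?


Geometric: P(X=4) = (1-p)^(k-1)×p = (2/11)^3×9/11 = 72/14641

P(X=4) = 72/14641 ≈ 0.49%


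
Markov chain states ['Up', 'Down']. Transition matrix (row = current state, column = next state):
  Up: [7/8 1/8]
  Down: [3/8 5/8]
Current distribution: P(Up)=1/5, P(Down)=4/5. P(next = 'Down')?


P(next=Down) = Σᵢ P(now=i)×P(i→Down)
= 1/5×1/8 + 4/5×5/8
= 1/40 + 1/2 = 21/40

P = 21/40 ≈ 0.5250


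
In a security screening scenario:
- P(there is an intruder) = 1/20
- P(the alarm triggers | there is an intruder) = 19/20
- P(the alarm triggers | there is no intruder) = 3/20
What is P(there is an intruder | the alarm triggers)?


Using Bayes' theorem:
P(A|B) = P(B|A)·P(A) / P(B)

P(the alarm triggers) = 19/20 × 1/20 + 3/20 × 19/20
= 19/400 + 57/400 = 19/100

P(there is an intruder|the alarm triggers) = (19/400) / (19/100) = 1/4

P(there is an intruder|the alarm triggers) = 1/4 ≈ 25.00%


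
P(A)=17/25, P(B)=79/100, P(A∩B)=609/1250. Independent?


P(A)×P(B) = 1343/2500
P(A∩B) = 609/1250
Not equal → NOT independent

No, not independent


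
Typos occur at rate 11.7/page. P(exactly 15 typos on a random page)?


Poisson(λ=11.7): P(X=15) = e^(-λ)×λ^k/k!
= e^(-11.7) × 11.7^15 / 15!
≈ 8.293819161e-06 × 1.05387214599e+16 / 1307674368000 ≈ 0.066841

P(X=15) ≈ 0.066841 ≈ 6.68%


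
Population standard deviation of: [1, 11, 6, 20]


Mean = 38/4 = 19/2
  (1-19/2)²=289/4
  (11-19/2)²=9/4
  (6-19/2)²=49/4
  (20-19/2)²=441/4
Σ(x-μ)² = 197
σ² = 197/4

σ = √(197/4) ≈ 7.0178


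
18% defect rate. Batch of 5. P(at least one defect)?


P(all good) = (41/50)^5 = 115856201/312500000
P(≥1 defect) = 196643799/312500000

P = 196643799/312500000 ≈ 62.93%


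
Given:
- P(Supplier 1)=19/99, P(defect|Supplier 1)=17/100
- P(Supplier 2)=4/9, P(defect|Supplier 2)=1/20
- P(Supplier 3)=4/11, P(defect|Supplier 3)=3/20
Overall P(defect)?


P(B) = Σ P(B|Aᵢ)×P(Aᵢ)
  17/100×19/99 = 323/9900
  1/20×4/9 = 1/45
  3/20×4/11 = 3/55
Sum = 361/3300

P(defect) = 361/3300 ≈ 10.94%


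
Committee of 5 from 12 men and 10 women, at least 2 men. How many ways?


Count by #men:
  2M,3W: C(12,2)×C(10,3)=7920
  3M,2W: C(12,3)×C(10,2)=9900
  4M,1W: C(12,4)×C(10,1)=4950
  5M,0W: C(12,5)×C(10,0)=792
Total = 23562

23562


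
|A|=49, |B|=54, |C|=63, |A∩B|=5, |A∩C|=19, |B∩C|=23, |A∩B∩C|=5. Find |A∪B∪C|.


|A∪B∪C| = 49+54+63-5-19-23+5 = 124

|A∪B∪C| = 124


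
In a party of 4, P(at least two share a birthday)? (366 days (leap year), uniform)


P(all different) = Π(366-i)/366 for i=0..3
= 0.983689
P(match) = 1 - 0.983689 = 0.016311

P ≈ 0.0163 ≈ 1.63%


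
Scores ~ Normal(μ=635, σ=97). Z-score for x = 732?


z = (x - μ)/σ = (732 - 635)/97 = 1.0

z = 1.0


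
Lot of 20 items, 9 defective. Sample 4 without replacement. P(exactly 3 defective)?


Hypergeometric: C(9,3)×C(11,1)/C(20,4)
= 84×11/4845 = 308/1615

P(X=3) = 308/1615 ≈ 19.07%


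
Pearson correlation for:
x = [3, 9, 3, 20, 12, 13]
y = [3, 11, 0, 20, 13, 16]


n=6, Σx=60, Σy=63, Σxy=872, Σx²=812, Σy²=955
r = (6×872 - 60×63)/√((6×812 - 60²)(6×955 - 63²))
= 1452/√(1272×1761) = 1452/√2239992 ≈ 1452/1496.6603 ≈ 0.9702

r ≈ 0.9702


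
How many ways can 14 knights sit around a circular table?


Circular arrangements of 14 distinct objects: fix one position to break rotational symmetry.
(n-1)! = 13! = 6227020800

6227020800


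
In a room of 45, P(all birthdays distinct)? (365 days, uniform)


P(all different) = Π(365-i)/365 for i=0..44
= (365/365)×(364/365)×...×(321/365)
= 0.059024

P ≈ 0.0590 ≈ 5.90%


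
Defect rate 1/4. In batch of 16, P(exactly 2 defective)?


Binomial: P(X=2) = C(16,2)×p^2×(1-p)^14
= 120 × 1/16 × 4782969/268435456 = 71744535/536870912

P(X=2) = 71744535/536870912 ≈ 13.36%


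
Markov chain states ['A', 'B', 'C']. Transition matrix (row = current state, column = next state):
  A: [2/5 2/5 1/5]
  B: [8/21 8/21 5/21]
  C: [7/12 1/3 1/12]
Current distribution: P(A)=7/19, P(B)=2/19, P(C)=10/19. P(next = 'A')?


P(next=A) = Σᵢ P(now=i)×P(i→A)
= 7/19×2/5 + 2/19×8/21 + 10/19×7/12
= 14/95 + 16/399 + 35/114 = 1973/3990

P = 1973/3990 ≈ 0.4945


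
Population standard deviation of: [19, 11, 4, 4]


Mean = 38/4 = 19/2
  (19-19/2)²=361/4
  (11-19/2)²=9/4
  (4-19/2)²=121/4
  (4-19/2)²=121/4
Σ(x-μ)² = 153
σ² = 153/4

σ = √(153/4) ≈ 6.1847


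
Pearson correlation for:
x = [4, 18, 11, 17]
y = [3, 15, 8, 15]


n=4, Σx=50, Σy=41, Σxy=625, Σx²=750, Σy²=523
r = (4×625 - 50×41)/√((4×750 - 50²)(4×523 - 41²))
= 450/√(500×411) = 450/√205500 ≈ 450/453.3211 ≈ 0.9927

r ≈ 0.9927


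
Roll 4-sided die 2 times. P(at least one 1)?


P(no 1)^2 = (3/4)^2 = 9/16
P(≥1) = 1 - 9/16 = 7/16

P = 7/16 ≈ 43.75%


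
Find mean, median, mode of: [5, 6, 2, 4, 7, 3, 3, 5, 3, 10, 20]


Sorted: [2, 3, 3, 3, 4, 5, 5, 6, 7, 10, 20]
Mean = 68/11
Median = 5
Freq: {5: 2, 6: 1, 2: 1, 4: 1, 7: 1, 3: 3, 10: 1, 20: 1}
Mode: [3]

Mean=68/11, Median=5, Mode=3


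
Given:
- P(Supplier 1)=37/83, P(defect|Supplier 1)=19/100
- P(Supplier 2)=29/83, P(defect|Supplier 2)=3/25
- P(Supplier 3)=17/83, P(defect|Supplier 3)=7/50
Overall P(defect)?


P(B) = Σ P(B|Aᵢ)×P(Aᵢ)
  19/100×37/83 = 703/8300
  3/25×29/83 = 87/2075
  7/50×17/83 = 119/4150
Sum = 1289/8300

P(defect) = 1289/8300 ≈ 15.53%


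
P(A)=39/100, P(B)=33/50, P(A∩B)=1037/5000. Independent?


P(A)×P(B) = 1287/5000
P(A∩B) = 1037/5000
Not equal → NOT independent

No, not independent


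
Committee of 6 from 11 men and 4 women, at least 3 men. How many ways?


Count by #men:
  3M,3W: C(11,3)×C(4,3)=660
  4M,2W: C(11,4)×C(4,2)=1980
  5M,1W: C(11,5)×C(4,1)=1848
  6M,0W: C(11,6)×C(4,0)=462
Total = 4950

4950


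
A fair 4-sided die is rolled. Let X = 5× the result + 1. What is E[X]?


E[die] = (1+4)/2 = 5/2
E[X] = 5×5/2 + 1 = 27/2

E[X] = 27/2


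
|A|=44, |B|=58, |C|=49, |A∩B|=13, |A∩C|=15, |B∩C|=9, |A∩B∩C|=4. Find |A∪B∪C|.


|A∪B∪C| = 44+58+49-13-15-9+4 = 118

|A∪B∪C| = 118


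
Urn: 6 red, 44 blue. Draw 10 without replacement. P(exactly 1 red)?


Hypergeometric: C(6,1)×C(44,9)/C(50,10)
= 6×708930508/10272278170 = 109668/264845

P(X=1) = 109668/264845 ≈ 41.41%


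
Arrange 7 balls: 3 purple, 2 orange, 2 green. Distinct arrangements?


7!/(3!×2!×2!) = 210

210


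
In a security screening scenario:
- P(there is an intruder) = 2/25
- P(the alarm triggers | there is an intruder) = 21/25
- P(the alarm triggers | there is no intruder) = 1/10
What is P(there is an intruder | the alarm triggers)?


Using Bayes' theorem:
P(A|B) = P(B|A)·P(A) / P(B)

P(the alarm triggers) = 21/25 × 2/25 + 1/10 × 23/25
= 42/625 + 23/250 = 199/1250

P(there is an intruder|the alarm triggers) = (42/625) / (199/1250) = 84/199

P(there is an intruder|the alarm triggers) = 84/199 ≈ 42.21%


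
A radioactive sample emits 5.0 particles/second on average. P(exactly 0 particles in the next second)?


Poisson(λ=5.0): P(X=0) = e^(-λ)×λ^k/k!
= e^(-5.0) × 5.0^0 / 0!
≈ 0.006737946999 × 1 / 1 ≈ 0.006738

P(X=0) ≈ 0.006738 ≈ 0.67%


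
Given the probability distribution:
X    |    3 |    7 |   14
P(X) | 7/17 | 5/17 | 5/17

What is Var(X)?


E[X] = 126/17
E[X²] = 1288/17
Var(X) = E[X²] - (E[X])² = 1288/17 - 15876/289 = 6020/289

Var(X) = 6020/289 ≈ 20.8304


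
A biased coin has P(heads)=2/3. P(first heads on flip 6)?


Geometric: P(X=6) = (1-p)^(k-1)×p = (1/3)^5×2/3 = 2/729

P(X=6) = 2/729 ≈ 0.27%


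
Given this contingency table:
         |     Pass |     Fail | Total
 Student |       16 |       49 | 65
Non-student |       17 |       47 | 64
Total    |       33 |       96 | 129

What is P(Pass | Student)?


P(Pass | Student) = 16/(16+49) = 16/65

P(Pass|Student) = 16/65 ≈ 24.62%


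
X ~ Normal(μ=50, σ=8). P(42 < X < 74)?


z₁=(42-50)/8=-1.0, z₂=(74-50)/8=3.0
P = Φ(3.0) - Φ(-1.0) = 0.998650 - 0.158655 = 0.839995 ≈ 0.8400

P(42 < X < 74) ≈ 0.8400


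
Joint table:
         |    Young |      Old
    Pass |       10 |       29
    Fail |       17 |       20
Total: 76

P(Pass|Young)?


P(Pass|Young) = 10/(10+17) = 10/27

P = 10/27 ≈ 37.04%


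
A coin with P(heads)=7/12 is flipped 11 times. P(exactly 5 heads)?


Binomial: P(X=5) = C(11,5)×p^5×(1-p)^6
= 462 × 16807/248832 × 15625/2985984 = 20220921875/123834728448

P(X=5) = 20220921875/123834728448 ≈ 16.33%


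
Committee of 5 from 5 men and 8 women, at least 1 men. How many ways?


Count by #men:
  1M,4W: C(5,1)×C(8,4)=350
  2M,3W: C(5,2)×C(8,3)=560
  3M,2W: C(5,3)×C(8,2)=280
  4M,1W: C(5,4)×C(8,1)=40
  5M,0W: C(5,5)×C(8,0)=1
Total = 1231

1231


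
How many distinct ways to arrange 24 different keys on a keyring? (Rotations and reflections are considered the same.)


Free circular arrangements: rotations and reflections both identified.
(n-1)!/2 = 23!/2 = 25852016738884976640000/2 = 12926008369442488320000

12926008369442488320000


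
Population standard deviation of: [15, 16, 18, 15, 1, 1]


Mean = 66/6 = 11
  (15-11)²=16
  (16-11)²=25
  (18-11)²=49
  (15-11)²=16
  (1-11)²=100
  (1-11)²=100
Σ(x-μ)² = 306
σ² = 306/6 = 51

σ = √(51) ≈ 7.1414


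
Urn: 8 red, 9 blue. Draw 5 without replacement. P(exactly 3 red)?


Hypergeometric: C(8,3)×C(9,2)/C(17,5)
= 56×36/6188 = 72/221

P(X=3) = 72/221 ≈ 32.58%


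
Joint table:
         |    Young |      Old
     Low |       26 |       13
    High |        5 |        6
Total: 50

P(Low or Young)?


P(Low∨Young) = P(Low) + P(Young) - P(Low∧Young)
= (39 + 31 - 26)/50 = 44/50 = 22/25

P = 22/25 ≈ 88.00%


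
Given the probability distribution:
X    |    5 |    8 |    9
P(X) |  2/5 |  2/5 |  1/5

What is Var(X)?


E[X] = 7
E[X²] = 259/5
Var(X) = E[X²] - (E[X])² = 259/5 - 49 = 14/5

Var(X) = 14/5 ≈ 2.8000


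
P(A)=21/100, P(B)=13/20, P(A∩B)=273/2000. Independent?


P(A)×P(B) = 273/2000
P(A∩B) = 273/2000
Equal ✓ → Independent

Yes, independent


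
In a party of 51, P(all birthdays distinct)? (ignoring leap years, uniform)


P(all different) = Π(365-i)/365 for i=0..50
= (365/365)×(364/365)×...×(315/365)
= 0.025568

P ≈ 0.0256 ≈ 2.56%


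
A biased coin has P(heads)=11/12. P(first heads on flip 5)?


Geometric: P(X=5) = (1-p)^(k-1)×p = (1/12)^4×11/12 = 11/248832

P(X=5) = 11/248832 ≈ 0.00%


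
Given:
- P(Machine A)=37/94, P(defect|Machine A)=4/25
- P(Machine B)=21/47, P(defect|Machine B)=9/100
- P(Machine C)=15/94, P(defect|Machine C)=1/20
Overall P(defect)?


P(B) = Σ P(B|Aᵢ)×P(Aᵢ)
  4/25×37/94 = 74/1175
  9/100×21/47 = 189/4700
  1/20×15/94 = 3/376
Sum = 209/1880

P(defect) = 209/1880 ≈ 11.12%


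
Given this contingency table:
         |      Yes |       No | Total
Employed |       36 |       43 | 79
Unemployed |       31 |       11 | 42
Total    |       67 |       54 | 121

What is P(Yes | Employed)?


P(Yes | Employed) = 36/(36+43) = 36/79

P(Yes|Employed) = 36/79 ≈ 45.57%


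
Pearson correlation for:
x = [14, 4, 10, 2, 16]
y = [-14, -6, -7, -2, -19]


n=5, Σx=46, Σy=-48, Σxy=-598, Σx²=572, Σy²=646
r = (5×(-598) - 46×(-48))/√((5×572 - 46²)(5×646 - (-48)²))
= -782/√(744×926) = -782/√688944 ≈ -782/830.0265 ≈ -0.9421

r ≈ -0.9421


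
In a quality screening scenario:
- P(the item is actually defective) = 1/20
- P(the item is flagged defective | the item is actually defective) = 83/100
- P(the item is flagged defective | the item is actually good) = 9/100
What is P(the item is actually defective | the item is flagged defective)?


Using Bayes' theorem:
P(A|B) = P(B|A)·P(A) / P(B)

P(the item is flagged defective) = 83/100 × 1/20 + 9/100 × 19/20
= 83/2000 + 171/2000 = 127/1000

P(the item is actually defective|the item is flagged defective) = (83/2000) / (127/1000) = 83/254

P(the item is actually defective|the item is flagged defective) = 83/254 ≈ 32.68%


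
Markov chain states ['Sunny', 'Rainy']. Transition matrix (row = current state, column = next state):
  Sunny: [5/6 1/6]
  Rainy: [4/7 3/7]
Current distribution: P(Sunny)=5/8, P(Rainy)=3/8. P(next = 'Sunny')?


P(next=Sunny) = Σᵢ P(now=i)×P(i→Sunny)
= 5/8×5/6 + 3/8×4/7
= 25/48 + 3/14 = 247/336

P = 247/336 ≈ 0.7351


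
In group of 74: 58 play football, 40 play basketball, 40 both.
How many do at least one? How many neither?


|A∪B| = 58+40-40 = 58
Neither = 74-58 = 16

At least one: 58; Neither: 16


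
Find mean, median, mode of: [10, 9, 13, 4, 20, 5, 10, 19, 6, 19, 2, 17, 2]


Sorted: [2, 2, 4, 5, 6, 9, 10, 10, 13, 17, 19, 19, 20]
Mean = 136/13
Median = 10
Freq: {10: 2, 9: 1, 13: 1, 4: 1, 20: 1, 5: 1, 19: 2, 6: 1, 2: 2, 17: 1}
Mode: [2, 10, 19]

Mean=136/13, Median=10, Mode=[2, 10, 19]


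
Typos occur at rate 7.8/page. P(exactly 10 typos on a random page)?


Poisson(λ=7.8): P(X=10) = e^(-λ)×λ^k/k!
= e^(-7.8) × 7.8^10 / 10!
≈ 0.000409734979 × 833577583.124 / 3628800 ≈ 0.094121

P(X=10) ≈ 0.094121 ≈ 9.41%


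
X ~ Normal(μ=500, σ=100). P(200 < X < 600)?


z₁=(200-500)/100=-3.0, z₂=(600-500)/100=1.0
P = Φ(1.0) - Φ(-3.0) = 0.841345 - 0.001350 = 0.839995 ≈ 0.8400

P(200 < X < 600) ≈ 0.8400


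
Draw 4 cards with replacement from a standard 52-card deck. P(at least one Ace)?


P(not a Ace) = 48/52 = 12/13
P(none in 4 draws) = (12/13)^4 = 20736/28561
P(≥1 Ace) = 1 - 20736/28561 = 7825/28561

P = 7825/28561 ≈ 27.40%


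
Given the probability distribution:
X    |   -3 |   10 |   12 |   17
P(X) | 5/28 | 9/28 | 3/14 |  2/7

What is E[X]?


E[X] = Σ x·P(X=x)
= (-3)×(5/28) + (10)×(9/28) + (12)×(3/14) + (17)×(2/7)
= 283/28

E[X] = 283/28


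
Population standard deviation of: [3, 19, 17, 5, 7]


Mean = 51/5
  (3-51/5)²=1296/25
  (19-51/5)²=1936/25
  (17-51/5)²=1156/25
  (5-51/5)²=676/25
  (7-51/5)²=256/25
Σ(x-μ)² = 1064/5
σ² = (1064/5)/5 = 1064/25

σ = √(1064/25) ≈ 6.5238


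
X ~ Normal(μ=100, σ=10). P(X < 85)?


z = (85-100)/10 = -1.5
P(Z < -1.5) = 0.0668

P(X < 85) ≈ 0.0668


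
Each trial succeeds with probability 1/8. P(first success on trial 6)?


Geometric: P(X=6) = (1-p)^(k-1)×p = (7/8)^5×1/8 = 16807/262144

P(X=6) = 16807/262144 ≈ 6.41%


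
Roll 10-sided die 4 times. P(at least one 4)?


P(no 4)^4 = (9/10)^4 = 6561/10000
P(≥1) = 1 - 6561/10000 = 3439/10000

P = 3439/10000 ≈ 34.39%


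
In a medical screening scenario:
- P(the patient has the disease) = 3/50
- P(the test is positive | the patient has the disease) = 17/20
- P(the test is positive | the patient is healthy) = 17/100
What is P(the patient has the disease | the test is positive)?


Using Bayes' theorem:
P(A|B) = P(B|A)·P(A) / P(B)

P(the test is positive) = 17/20 × 3/50 + 17/100 × 47/50
= 51/1000 + 799/5000 = 527/2500

P(the patient has the disease|the test is positive) = (51/1000) / (527/2500) = 15/62

P(the patient has the disease|the test is positive) = 15/62 ≈ 24.19%


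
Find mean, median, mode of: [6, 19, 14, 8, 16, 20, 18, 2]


Sorted: [2, 6, 8, 14, 16, 18, 19, 20]
Mean = 103/8
Median = 15
Freq: {6: 1, 19: 1, 14: 1, 8: 1, 16: 1, 20: 1, 18: 1, 2: 1}
Mode: No mode

Mean=103/8, Median=15, Mode=No mode


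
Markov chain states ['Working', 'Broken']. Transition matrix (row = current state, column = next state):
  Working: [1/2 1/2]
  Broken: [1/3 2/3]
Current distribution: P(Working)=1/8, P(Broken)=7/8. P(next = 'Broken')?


P(next=Broken) = Σᵢ P(now=i)×P(i→Broken)
= 1/8×1/2 + 7/8×2/3
= 1/16 + 7/12 = 31/48

P = 31/48 ≈ 0.6458


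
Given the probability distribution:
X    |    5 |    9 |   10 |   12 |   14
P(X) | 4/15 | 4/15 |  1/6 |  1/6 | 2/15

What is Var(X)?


E[X] = 139/15
E[X²] = 1426/15
Var(X) = E[X²] - (E[X])² = 1426/15 - 19321/225 = 2069/225

Var(X) = 2069/225 ≈ 9.1956


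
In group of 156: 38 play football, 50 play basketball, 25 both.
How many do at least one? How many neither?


|A∪B| = 38+50-25 = 63
Neither = 156-63 = 93

At least one: 63; Neither: 93


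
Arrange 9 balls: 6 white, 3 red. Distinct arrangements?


9!/(6!×3!) = 84

84


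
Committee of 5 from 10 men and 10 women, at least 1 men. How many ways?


Count by #men:
  1M,4W: C(10,1)×C(10,4)=2100
  2M,3W: C(10,2)×C(10,3)=5400
  3M,2W: C(10,3)×C(10,2)=5400
  4M,1W: C(10,4)×C(10,1)=2100
  5M,0W: C(10,5)×C(10,0)=252
Total = 15252

15252


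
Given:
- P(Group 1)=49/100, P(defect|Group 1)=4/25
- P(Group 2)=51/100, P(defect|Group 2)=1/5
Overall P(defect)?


P(B) = Σ P(B|Aᵢ)×P(Aᵢ)
  4/25×49/100 = 49/625
  1/5×51/100 = 51/500
Sum = 451/2500

P(defect) = 451/2500 ≈ 18.04%


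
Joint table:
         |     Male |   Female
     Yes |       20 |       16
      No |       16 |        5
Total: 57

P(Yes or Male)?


P(Yes∨Male) = P(Yes) + P(Male) - P(Yes∧Male)
= (36 + 36 - 20)/57 = 52/57

P = 52/57 ≈ 91.23%


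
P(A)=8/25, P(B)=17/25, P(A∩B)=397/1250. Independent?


P(A)×P(B) = 136/625
P(A∩B) = 397/1250
Not equal → NOT independent

No, not independent


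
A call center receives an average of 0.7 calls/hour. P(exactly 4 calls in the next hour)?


Poisson(λ=0.7): P(X=4) = e^(-λ)×λ^k/k!
= e^(-0.7) × 0.7^4 / 4!
≈ 0.4965853038 × 0.2401 / 24 ≈ 0.004968

P(X=4) ≈ 0.004968 ≈ 0.50%


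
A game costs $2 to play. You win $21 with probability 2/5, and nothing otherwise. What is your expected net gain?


E[gain] = (21-2)×2/5 + (-2)×3/5
= 38/5 - 6/5 = 32/5

Expected net gain = $32/5 ≈ $6.40


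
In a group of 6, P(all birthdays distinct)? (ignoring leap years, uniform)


P(all different) = Π(365-i)/365 for i=0..5
= (365/365)×(364/365)×...×(360/365)
= 0.959538

P ≈ 0.9595 ≈ 95.95%


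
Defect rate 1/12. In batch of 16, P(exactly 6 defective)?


Binomial: P(X=6) = C(16,6)×p^6×(1-p)^10
= 8008 × 1/2985984 × 25937424601/61917364224 = 25963362025601/23110532361879552

P(X=6) = 25963362025601/23110532361879552 ≈ 0.11%


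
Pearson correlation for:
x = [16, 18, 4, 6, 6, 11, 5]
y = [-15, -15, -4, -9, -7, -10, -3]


n=7, Σx=66, Σy=-63, Σxy=-747, Σx²=814, Σy²=705
r = (7×(-747) - 66×(-63))/√((7×814 - 66²)(7×705 - (-63)²))
= -1071/√(1342×966) = -1071/√1296372 ≈ -1071/1138.5833 ≈ -0.9406

r ≈ -0.9406


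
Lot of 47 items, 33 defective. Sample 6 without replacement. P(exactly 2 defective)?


Hypergeometric: C(33,2)×C(14,4)/C(47,6)
= 528×1001/10737573 = 2288/46483

P(X=2) = 2288/46483 ≈ 4.92%


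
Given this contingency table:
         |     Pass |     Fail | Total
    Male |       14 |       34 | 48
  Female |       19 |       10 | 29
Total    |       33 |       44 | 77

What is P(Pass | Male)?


P(Pass | Male) = 14/(14+34) = 14/48 = 7/24

P(Pass|Male) = 7/24 ≈ 29.17%


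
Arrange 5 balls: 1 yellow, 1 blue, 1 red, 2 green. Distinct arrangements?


5!/(1!×1!×1!×2!) = 60

60


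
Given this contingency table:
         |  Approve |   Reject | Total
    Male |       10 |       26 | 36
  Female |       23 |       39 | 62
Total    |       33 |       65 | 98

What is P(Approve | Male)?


P(Approve | Male) = 10/(10+26) = 10/36 = 5/18

P(Approve|Male) = 5/18 ≈ 27.78%


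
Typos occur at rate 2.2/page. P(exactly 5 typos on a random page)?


Poisson(λ=2.2): P(X=5) = e^(-λ)×λ^k/k!
= e^(-2.2) × 2.2^5 / 5!
≈ 0.1108031584 × 51.53632 / 120 ≈ 0.047587

P(X=5) ≈ 0.047587 ≈ 4.76%


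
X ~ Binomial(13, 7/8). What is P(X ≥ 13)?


P(X ≥ 13) = Σ P(X=i) for i=13..13
P(X=13) = 96889010407/549755813888
Sum = 96889010407/549755813888

P(X ≥ 13) = 96889010407/549755813888 ≈ 17.62%


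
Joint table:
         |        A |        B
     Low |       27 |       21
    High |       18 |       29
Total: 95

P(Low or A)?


P(Low∨A) = P(Low) + P(A) - P(Low∧A)
= (48 + 45 - 27)/95 = 66/95

P = 66/95 ≈ 69.47%


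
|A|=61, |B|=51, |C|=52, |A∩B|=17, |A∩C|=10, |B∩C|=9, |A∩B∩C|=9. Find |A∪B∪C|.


|A∪B∪C| = 61+51+52-17-10-9+9 = 137

|A∪B∪C| = 137


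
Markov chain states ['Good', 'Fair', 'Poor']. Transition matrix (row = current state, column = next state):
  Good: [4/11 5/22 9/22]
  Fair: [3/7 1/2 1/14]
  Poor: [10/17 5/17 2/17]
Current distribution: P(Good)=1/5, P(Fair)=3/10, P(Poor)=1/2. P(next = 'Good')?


P(next=Good) = Σᵢ P(now=i)×P(i→Good)
= 1/5×4/11 + 3/10×3/7 + 1/2×10/17
= 4/55 + 9/70 + 5/17 = 1297/2618

P = 1297/2618 ≈ 0.4954


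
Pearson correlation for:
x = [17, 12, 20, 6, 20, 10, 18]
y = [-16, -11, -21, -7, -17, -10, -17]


n=7, Σx=103, Σy=-99, Σxy=-1612, Σx²=1693, Σy²=1545
r = (7×(-1612) - 103×(-99))/√((7×1693 - 103²)(7×1545 - (-99)²))
= -1087/√(1242×1014) = -1087/√1259388 ≈ -1087/1122.2246 ≈ -0.9686

r ≈ -0.9686


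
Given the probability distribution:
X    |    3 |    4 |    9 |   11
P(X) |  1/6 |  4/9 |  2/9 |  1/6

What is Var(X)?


E[X] = 55/9
E[X²] = 421/9
Var(X) = E[X²] - (E[X])² = 421/9 - 3025/81 = 764/81

Var(X) = 764/81 ≈ 9.4321


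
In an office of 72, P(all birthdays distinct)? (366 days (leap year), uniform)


P(all different) = Π(366-i)/366 for i=0..71
= (366/366)×(365/366)×...×(295/366)
= 0.000559

P ≈ 0.0006 ≈ 0.06%


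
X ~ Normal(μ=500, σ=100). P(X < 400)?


z = (400-500)/100 = -1.0
P(Z < -1.0) = 0.1587

P(X < 400) ≈ 0.1587


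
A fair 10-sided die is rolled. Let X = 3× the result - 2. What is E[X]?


E[die] = (1+10)/2 = 11/2
E[X] = 3×11/2 - 2 = 29/2

E[X] = 29/2


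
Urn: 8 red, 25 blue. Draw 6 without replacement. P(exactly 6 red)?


Hypergeometric: C(8,6)×C(25,0)/C(33,6)
= 28×1/1107568 = 1/39556

P(X=6) = 1/39556 ≈ 0.00%


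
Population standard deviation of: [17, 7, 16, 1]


Mean = 41/4
  (17-41/4)²=729/16
  (7-41/4)²=169/16
  (16-41/4)²=529/16
  (1-41/4)²=1369/16
Σ(x-μ)² = 699/4
σ² = (699/4)/4 = 699/16

σ = √(699/16) ≈ 6.6097


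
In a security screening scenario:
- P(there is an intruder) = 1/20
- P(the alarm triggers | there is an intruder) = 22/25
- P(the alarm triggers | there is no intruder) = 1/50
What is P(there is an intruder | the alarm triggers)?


Using Bayes' theorem:
P(A|B) = P(B|A)·P(A) / P(B)

P(the alarm triggers) = 22/25 × 1/20 + 1/50 × 19/20
= 11/250 + 19/1000 = 63/1000

P(there is an intruder|the alarm triggers) = (11/250) / (63/1000) = 44/63

P(there is an intruder|the alarm triggers) = 44/63 ≈ 69.84%


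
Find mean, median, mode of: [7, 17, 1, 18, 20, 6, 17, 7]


Sorted: [1, 6, 7, 7, 17, 17, 18, 20]
Mean = 93/8
Median = 12
Freq: {7: 2, 17: 2, 1: 1, 18: 1, 20: 1, 6: 1}
Mode: [7, 17]

Mean=93/8, Median=12, Mode=[7, 17]


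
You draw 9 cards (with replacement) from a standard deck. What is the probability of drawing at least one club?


P(not a club) = 39/52 = 3/4
P(none in 9 draws) = (3/4)^9 = 19683/262144
P(≥1 club) = 1 - 19683/262144 = 242461/262144

P = 242461/262144 ≈ 92.49%


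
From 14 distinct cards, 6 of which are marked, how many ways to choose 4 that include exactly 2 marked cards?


Choose 2 of the 6 marked cards and 2 of the other 8 cards:
C(6,2)×C(8,2) = 15×28 = 420

420


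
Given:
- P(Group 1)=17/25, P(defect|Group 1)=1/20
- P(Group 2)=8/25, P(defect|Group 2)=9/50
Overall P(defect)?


P(B) = Σ P(B|Aᵢ)×P(Aᵢ)
  1/20×17/25 = 17/500
  9/50×8/25 = 36/625
Sum = 229/2500

P(defect) = 229/2500 ≈ 9.16%


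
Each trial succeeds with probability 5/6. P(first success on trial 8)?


Geometric: P(X=8) = (1-p)^(k-1)×p = (1/6)^7×5/6 = 5/1679616

P(X=8) = 5/1679616 ≈ 0.00%


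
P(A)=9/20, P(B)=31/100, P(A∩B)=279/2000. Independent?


P(A)×P(B) = 279/2000
P(A∩B) = 279/2000
Equal ✓ → Independent

Yes, independent


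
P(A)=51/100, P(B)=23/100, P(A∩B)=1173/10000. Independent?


P(A)×P(B) = 1173/10000
P(A∩B) = 1173/10000
Equal ✓ → Independent

Yes, independent


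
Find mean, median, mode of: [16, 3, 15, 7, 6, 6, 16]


Sorted: [3, 6, 6, 7, 15, 16, 16]
Mean = 69/7
Median = 7
Freq: {16: 2, 3: 1, 15: 1, 7: 1, 6: 2}
Mode: [6, 16]

Mean=69/7, Median=7, Mode=[6, 16]


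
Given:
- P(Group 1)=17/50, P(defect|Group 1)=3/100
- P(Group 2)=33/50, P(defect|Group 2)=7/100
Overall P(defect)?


P(B) = Σ P(B|Aᵢ)×P(Aᵢ)
  3/100×17/50 = 51/5000
  7/100×33/50 = 231/5000
Sum = 141/2500

P(defect) = 141/2500 ≈ 5.64%


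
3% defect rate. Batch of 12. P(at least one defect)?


P(all good) = (97/100)^12 = 693842360995438000295041/1000000000000000000000000
P(≥1 defect) = 306157639004561999704959/1000000000000000000000000

P = 306157639004561999704959/1000000000000000000000000 ≈ 30.62%


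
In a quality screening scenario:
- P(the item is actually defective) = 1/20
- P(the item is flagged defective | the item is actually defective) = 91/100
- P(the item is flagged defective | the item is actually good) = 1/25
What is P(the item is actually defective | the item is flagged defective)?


Using Bayes' theorem:
P(A|B) = P(B|A)·P(A) / P(B)

P(the item is flagged defective) = 91/100 × 1/20 + 1/25 × 19/20
= 91/2000 + 19/500 = 167/2000

P(the item is actually defective|the item is flagged defective) = (91/2000) / (167/2000) = 91/167

P(the item is actually defective|the item is flagged defective) = 91/167 ≈ 54.49%


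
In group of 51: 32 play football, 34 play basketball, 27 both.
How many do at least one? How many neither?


|A∪B| = 32+34-27 = 39
Neither = 51-39 = 12

At least one: 39; Neither: 12


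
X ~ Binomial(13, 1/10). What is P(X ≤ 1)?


P(X ≤ 1) = Σ P(X=i) for i=0..1
P(X=0) = 2541865828329/10000000000000
P(X=1) = 3671583974253/10000000000000
Sum = 3106724901291/5000000000000

P(X ≤ 1) = 3106724901291/5000000000000 ≈ 62.13%


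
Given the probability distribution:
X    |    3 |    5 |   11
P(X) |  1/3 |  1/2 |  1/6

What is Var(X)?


E[X] = 16/3
E[X²] = 107/3
Var(X) = E[X²] - (E[X])² = 107/3 - 256/9 = 65/9

Var(X) = 65/9 ≈ 7.2222


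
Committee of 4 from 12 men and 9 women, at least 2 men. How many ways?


Count by #men:
  2M,2W: C(12,2)×C(9,2)=2376
  3M,1W: C(12,3)×C(9,1)=1980
  4M,0W: C(12,4)×C(9,0)=495
Total = 4851

4851


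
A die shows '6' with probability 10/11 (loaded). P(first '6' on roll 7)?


Geometric: P(X=7) = (1-p)^(k-1)×p = (1/11)^6×10/11 = 10/19487171

P(X=7) = 10/19487171 ≈ 0.00%


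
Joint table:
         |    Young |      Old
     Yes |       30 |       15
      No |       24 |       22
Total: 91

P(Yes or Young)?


P(Yes∨Young) = P(Yes) + P(Young) - P(Yes∧Young)
= (45 + 54 - 30)/91 = 69/91

P = 69/91 ≈ 75.82%


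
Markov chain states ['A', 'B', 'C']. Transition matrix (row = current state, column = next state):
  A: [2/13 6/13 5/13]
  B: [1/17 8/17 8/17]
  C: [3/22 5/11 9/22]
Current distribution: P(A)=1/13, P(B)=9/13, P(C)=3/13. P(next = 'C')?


P(next=C) = Σᵢ P(now=i)×P(i→C)
= 1/13×5/13 + 9/13×8/17 + 3/13×9/22
= 5/169 + 72/221 + 27/286 = 28429/63206

P = 28429/63206 ≈ 0.4498


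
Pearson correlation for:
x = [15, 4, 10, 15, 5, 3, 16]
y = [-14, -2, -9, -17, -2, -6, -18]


n=7, Σx=68, Σy=-68, Σxy=-879, Σx²=856, Σy²=934
r = (7×(-879) - 68×(-68))/√((7×856 - 68²)(7×934 - (-68)²))
= -1529/√(1368×1914) = -1529/√2618352 ≈ -1529/1618.1323 ≈ -0.9449

r ≈ -0.9449


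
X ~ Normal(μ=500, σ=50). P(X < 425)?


z = (425-500)/50 = -1.5
P(Z < -1.5) = 0.0668

P(X < 425) ≈ 0.0668


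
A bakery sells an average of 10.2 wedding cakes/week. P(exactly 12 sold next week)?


Poisson(λ=10.2): P(X=12) = e^(-λ)×λ^k/k!
= e^(-10.2) × 10.2^12 / 12!
≈ 3.717031868e-05 × 1.26824179456e+12 / 479001600 ≈ 0.098415

P(X=12) ≈ 0.098415 ≈ 9.84%


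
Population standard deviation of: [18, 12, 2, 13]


Mean = 45/4
  (18-45/4)²=729/16
  (12-45/4)²=9/16
  (2-45/4)²=1369/16
  (13-45/4)²=49/16
Σ(x-μ)² = 539/4
σ² = (539/4)/4 = 539/16

σ = √(539/16) ≈ 5.8041
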